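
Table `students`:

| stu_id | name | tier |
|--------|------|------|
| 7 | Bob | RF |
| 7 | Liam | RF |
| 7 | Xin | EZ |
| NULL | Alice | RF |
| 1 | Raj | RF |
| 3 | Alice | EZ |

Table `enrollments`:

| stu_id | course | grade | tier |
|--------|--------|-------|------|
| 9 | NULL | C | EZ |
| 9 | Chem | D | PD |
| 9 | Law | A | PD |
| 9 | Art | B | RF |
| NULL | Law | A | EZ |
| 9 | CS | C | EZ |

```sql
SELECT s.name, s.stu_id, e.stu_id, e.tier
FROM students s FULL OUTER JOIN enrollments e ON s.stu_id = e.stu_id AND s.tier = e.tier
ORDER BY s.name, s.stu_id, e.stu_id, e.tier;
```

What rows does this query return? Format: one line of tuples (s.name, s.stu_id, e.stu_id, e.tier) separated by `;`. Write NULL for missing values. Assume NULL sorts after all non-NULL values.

(Alice, 3, NULL, NULL); (Alice, NULL, NULL, NULL); (Bob, 7, NULL, NULL); (Liam, 7, NULL, NULL); (Raj, 1, NULL, NULL); (Xin, 7, NULL, NULL); (NULL, NULL, 9, EZ); (NULL, NULL, 9, EZ); (NULL, NULL, 9, PD); (NULL, NULL, 9, PD); (NULL, NULL, 9, RF); (NULL, NULL, NULL, EZ)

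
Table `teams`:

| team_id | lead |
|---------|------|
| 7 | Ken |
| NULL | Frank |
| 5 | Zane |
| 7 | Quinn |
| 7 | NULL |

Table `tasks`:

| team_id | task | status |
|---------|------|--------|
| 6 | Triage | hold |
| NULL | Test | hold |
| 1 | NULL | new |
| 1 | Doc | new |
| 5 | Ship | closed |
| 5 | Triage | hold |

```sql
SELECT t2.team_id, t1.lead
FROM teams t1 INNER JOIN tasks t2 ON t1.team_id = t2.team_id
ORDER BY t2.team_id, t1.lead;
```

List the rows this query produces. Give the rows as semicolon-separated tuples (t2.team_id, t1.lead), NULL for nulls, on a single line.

INNER JOIN keeps only pairs where the ON condition holds.
Matching on t1.team_id = t2.team_id. A NULL in a compared column never satisfies the condition.
Matched pairs: 2.

(5, Zane); (5, Zane)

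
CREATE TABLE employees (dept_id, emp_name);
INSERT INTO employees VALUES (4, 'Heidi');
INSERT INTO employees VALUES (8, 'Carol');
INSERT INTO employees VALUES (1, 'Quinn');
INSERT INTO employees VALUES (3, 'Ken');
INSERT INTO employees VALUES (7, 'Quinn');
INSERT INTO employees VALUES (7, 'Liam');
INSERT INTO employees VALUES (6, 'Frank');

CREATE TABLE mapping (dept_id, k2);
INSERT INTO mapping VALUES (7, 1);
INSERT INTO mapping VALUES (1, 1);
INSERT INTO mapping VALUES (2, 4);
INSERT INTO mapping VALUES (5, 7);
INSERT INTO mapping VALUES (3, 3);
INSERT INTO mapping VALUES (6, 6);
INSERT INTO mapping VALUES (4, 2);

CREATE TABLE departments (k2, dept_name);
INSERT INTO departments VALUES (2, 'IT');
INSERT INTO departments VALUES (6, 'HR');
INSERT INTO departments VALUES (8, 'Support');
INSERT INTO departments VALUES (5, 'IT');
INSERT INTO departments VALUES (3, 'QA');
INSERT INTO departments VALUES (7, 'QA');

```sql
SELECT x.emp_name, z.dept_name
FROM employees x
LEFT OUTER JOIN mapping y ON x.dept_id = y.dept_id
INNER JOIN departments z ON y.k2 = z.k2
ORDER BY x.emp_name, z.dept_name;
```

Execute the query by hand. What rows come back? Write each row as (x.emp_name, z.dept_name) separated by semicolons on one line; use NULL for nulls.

(Frank, HR); (Heidi, IT); (Ken, QA)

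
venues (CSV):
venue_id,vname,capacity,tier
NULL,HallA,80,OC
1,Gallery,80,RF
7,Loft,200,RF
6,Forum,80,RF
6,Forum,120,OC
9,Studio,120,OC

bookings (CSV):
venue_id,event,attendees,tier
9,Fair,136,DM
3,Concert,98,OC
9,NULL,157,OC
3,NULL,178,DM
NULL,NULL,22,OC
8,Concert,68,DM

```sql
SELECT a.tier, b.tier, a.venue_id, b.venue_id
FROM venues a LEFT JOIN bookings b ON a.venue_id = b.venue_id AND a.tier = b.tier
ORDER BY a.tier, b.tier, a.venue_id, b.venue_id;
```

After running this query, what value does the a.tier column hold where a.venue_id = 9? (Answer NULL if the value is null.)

OC

LEFT JOIN keeps every row from `venues`; unmatched rows get NULL for `bookings`'s columns.
Matching on a.venue_id = b.venue_id AND a.tier = b.tier. A NULL in a compared column never satisfies the condition.
- a row (venue_id=NULL, tier=OC): no match → kept, b columns NULL.
- a row (venue_id=1, tier=RF): no match → kept, b columns NULL.
- a row (venue_id=7, tier=RF): no match → kept, b columns NULL.
- a row (venue_id=6, tier=RF): no match → kept, b columns NULL.
- a row (venue_id=6, tier=OC): no match → kept, b columns NULL.
- a row (venue_id=9, tier=OC): matches 1 b row(s) → 1 output row(s).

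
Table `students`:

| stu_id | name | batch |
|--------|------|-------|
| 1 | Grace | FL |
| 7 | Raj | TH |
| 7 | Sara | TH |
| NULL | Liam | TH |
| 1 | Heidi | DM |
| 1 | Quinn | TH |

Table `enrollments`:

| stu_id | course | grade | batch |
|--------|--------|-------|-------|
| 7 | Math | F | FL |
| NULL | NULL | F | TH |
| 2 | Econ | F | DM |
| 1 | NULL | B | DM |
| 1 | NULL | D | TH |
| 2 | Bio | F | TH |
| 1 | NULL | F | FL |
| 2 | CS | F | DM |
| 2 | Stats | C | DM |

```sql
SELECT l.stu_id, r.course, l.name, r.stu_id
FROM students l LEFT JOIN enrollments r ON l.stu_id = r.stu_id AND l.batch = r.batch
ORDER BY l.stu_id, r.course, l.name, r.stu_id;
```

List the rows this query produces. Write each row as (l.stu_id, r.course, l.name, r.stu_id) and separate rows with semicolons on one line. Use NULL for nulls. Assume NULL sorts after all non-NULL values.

(1, NULL, Grace, 1); (1, NULL, Heidi, 1); (1, NULL, Quinn, 1); (7, NULL, Raj, NULL); (7, NULL, Sara, NULL); (NULL, NULL, Liam, NULL)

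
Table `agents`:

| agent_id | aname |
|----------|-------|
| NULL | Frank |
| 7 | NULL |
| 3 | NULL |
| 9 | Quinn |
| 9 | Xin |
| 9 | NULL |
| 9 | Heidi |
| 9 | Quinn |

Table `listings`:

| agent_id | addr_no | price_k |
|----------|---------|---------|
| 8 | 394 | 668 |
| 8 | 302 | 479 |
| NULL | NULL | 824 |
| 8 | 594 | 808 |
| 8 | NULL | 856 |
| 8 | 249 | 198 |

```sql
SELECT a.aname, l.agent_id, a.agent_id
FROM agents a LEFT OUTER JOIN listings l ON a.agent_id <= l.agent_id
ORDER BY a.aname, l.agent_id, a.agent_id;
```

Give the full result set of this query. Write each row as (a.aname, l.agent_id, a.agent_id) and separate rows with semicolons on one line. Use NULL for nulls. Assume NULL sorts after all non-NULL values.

LEFT JOIN keeps every row from `agents`; unmatched rows get NULL for `listings`'s columns.
Matching on a.agent_id <= l.agent_id. A NULL in a compared column never satisfies the condition.
- a row (agent_id=NULL): no match → kept, l columns NULL.
- a row (agent_id=7): matches 5 l row(s) → 5 output row(s).
- a row (agent_id=3): matches 5 l row(s) → 5 output row(s).
- a row (agent_id=9): no match → kept, l columns NULL.
- a row (agent_id=9): no match → kept, l columns NULL.
- a row (agent_id=9): no match → kept, l columns NULL.
- a row (agent_id=9): no match → kept, l columns NULL.
- a row (agent_id=9): no match → kept, l columns NULL.

(Frank, NULL, NULL); (Heidi, NULL, 9); (Quinn, NULL, 9); (Quinn, NULL, 9); (Xin, NULL, 9); (NULL, 8, 3); (NULL, 8, 3); (NULL, 8, 3); (NULL, 8, 3); (NULL, 8, 3); (NULL, 8, 7); (NULL, 8, 7); (NULL, 8, 7); (NULL, 8, 7); (NULL, 8, 7); (NULL, NULL, 9)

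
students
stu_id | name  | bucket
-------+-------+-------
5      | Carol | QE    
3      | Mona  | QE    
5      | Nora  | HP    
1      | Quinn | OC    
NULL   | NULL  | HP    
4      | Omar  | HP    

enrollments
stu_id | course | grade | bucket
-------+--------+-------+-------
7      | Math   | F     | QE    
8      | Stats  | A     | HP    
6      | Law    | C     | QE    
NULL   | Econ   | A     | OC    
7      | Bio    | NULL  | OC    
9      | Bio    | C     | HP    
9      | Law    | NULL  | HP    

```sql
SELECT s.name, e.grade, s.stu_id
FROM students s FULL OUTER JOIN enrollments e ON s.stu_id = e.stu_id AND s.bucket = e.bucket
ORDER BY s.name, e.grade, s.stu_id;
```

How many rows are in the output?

13

FULL OUTER JOIN keeps every row from both sides; unmatched rows get NULL for the other side's columns.
Matching on s.stu_id = e.stu_id AND s.bucket = e.bucket. A NULL in a compared column never satisfies the condition.
Matched pairs: 0; unmatched s rows kept: 6; unmatched e rows kept: 7.
Total: 0 matched + 13 padded = 13 rows.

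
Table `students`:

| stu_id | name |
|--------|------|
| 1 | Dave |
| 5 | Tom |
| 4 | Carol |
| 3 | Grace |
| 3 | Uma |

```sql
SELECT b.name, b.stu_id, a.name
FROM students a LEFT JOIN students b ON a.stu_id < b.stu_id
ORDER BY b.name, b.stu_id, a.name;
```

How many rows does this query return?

LEFT JOIN keeps every row from `students a`; unmatched rows get NULL for `students b`'s columns.
Matching on a.stu_id < b.stu_id.
- a (stu_id=1) pairs with 4 row(s) of b.
- a (stu_id=5) has no partner → padded with NULL.
- a (stu_id=4) pairs with 1 row(s) of b.
- a (stu_id=3) pairs with 2 row(s) of b.
- a (stu_id=3) pairs with 2 row(s) of b.
Total: 9 matched + 1 padded = 10 rows.

10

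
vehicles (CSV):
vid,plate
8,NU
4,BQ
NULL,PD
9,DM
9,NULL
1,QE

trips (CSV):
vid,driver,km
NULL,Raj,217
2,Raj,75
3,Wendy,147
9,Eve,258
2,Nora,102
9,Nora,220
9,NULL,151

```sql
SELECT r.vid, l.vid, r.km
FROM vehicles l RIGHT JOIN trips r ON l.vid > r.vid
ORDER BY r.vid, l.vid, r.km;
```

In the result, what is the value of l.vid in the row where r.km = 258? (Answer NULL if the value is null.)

RIGHT JOIN keeps every row from `trips`; unmatched rows get NULL for `vehicles`'s columns.
Matching on l.vid > r.vid. A NULL in a compared column never satisfies the condition.
- l row (vid=8): matches 3 r row(s) → 3 output row(s).
- l row (vid=4): matches 3 r row(s) → 3 output row(s).
- l row (vid=NULL): no match.
- l row (vid=9): matches 3 r row(s) → 3 output row(s).
- l row (vid=9): matches 3 r row(s) → 3 output row(s).
- l row (vid=1): no match.
- 4 row(s) from r found no l partner → padded with NULL.

NULL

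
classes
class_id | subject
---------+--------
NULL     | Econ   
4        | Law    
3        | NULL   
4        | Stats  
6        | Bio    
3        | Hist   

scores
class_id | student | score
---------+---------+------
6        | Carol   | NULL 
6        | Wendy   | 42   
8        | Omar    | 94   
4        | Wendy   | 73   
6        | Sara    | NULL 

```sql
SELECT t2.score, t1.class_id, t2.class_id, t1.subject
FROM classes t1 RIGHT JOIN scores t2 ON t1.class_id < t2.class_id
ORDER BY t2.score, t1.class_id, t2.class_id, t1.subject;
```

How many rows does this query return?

RIGHT JOIN keeps every row from `scores`; unmatched rows get NULL for `classes`'s columns.
Matching on t1.class_id < t2.class_id. A NULL in a compared column never satisfies the condition.
- t1[0] class_id=NULL → no match.
- t1[1] class_id=4 → 4 match(es) in t2 → 4 row(s).
- t1[2] class_id=3 → 5 match(es) in t2 → 5 row(s).
- t1[3] class_id=4 → 4 match(es) in t2 → 4 row(s).
- t1[4] class_id=6 → 1 match(es) in t2 → 1 row(s).
- t1[5] class_id=3 → 5 match(es) in t2 → 5 row(s).
- every t2 row matched at least one t1 row.
Total: 19 rows.

19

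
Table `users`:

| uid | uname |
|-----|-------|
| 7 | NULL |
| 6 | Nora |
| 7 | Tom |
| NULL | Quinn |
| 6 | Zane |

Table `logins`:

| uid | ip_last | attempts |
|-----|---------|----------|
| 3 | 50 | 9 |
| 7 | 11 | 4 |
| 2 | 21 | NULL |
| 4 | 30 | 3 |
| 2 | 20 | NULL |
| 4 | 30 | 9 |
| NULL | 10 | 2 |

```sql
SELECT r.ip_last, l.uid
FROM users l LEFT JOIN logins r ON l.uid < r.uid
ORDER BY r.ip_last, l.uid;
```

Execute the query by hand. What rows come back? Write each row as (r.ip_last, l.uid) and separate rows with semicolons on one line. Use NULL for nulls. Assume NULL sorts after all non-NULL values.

LEFT JOIN keeps every row from `users`; unmatched rows get NULL for `logins`'s columns.
Matching on l.uid < r.uid. A NULL in a compared column never satisfies the condition.
- l (uid=7) has no partner → padded with NULL.
- l (uid=6) pairs with 1 row(s) of r.
- l (uid=7) has no partner → padded with NULL.
- l (uid=NULL) has no partner → padded with NULL.
- l (uid=6) pairs with 1 row(s) of r.
After projecting and ordering:
r.ip_last | l.uid
11 | 6
11 | 6
NULL | 7
NULL | 7
NULL | NULL

(11, 6); (11, 6); (NULL, 7); (NULL, 7); (NULL, NULL)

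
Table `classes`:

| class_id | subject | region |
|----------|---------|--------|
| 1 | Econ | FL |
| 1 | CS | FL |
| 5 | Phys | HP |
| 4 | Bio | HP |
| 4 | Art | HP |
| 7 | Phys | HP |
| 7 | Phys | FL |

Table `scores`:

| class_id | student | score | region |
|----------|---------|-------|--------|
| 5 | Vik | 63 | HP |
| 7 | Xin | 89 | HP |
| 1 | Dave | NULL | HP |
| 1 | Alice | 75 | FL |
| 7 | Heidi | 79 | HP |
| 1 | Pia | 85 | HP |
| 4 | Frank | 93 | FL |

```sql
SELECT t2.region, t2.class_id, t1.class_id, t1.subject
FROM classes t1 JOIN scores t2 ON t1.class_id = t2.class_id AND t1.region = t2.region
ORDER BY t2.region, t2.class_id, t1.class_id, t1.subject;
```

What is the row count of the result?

5

INNER JOIN keeps only pairs where the ON condition holds.
Matching on t1.class_id = t2.class_id AND t1.region = t2.region.
- class_id=1, region=FL: 1 matching t2 row(s), so 1 row(s) emitted.
- class_id=1, region=FL: 1 matching t2 row(s), so 1 row(s) emitted.
- class_id=5, region=HP: 1 matching t2 row(s), so 1 row(s) emitted.
- class_id=4, region=HP: no matching t2 row, dropped.
- class_id=4, region=HP: no matching t2 row, dropped.
- class_id=7, region=HP: 2 matching t2 row(s), so 2 row(s) emitted.
- class_id=7, region=FL: no matching t2 row, dropped.
Total: 5 rows.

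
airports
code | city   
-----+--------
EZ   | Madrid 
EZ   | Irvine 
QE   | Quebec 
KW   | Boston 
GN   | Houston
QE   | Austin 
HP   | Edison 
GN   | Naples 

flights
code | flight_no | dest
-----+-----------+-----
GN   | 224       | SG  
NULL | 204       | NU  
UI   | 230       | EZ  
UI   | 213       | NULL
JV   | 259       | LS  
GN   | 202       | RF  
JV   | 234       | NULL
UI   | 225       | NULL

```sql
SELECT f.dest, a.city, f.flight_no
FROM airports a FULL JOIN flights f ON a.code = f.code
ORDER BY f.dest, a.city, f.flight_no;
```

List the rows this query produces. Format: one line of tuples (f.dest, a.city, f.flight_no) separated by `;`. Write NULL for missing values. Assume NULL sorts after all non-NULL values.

(EZ, NULL, 230); (LS, NULL, 259); (NU, NULL, 204); (RF, Houston, 202); (RF, Naples, 202); (SG, Houston, 224); (SG, Naples, 224); (NULL, Austin, NULL); (NULL, Boston, NULL); (NULL, Edison, NULL); (NULL, Irvine, NULL); (NULL, Madrid, NULL); (NULL, Quebec, NULL); (NULL, NULL, 213); (NULL, NULL, 225); (NULL, NULL, 234)

FULL OUTER JOIN keeps every row from both sides; unmatched rows get NULL for the other side's columns.
Matching on a.code = f.code. A NULL in a compared column never satisfies the condition.
- a (code=EZ) has no partner → padded with NULL.
- a (code=EZ) has no partner → padded with NULL.
- a (code=QE) has no partner → padded with NULL.
- a (code=KW) has no partner → padded with NULL.
- a (code=GN) pairs with 2 row(s) of f.
- a (code=QE) has no partner → padded with NULL.
- a (code=HP) has no partner → padded with NULL.
- a (code=GN) pairs with 2 row(s) of f.
- plus 6 unmatched f row(s), each kept with NULL a columns.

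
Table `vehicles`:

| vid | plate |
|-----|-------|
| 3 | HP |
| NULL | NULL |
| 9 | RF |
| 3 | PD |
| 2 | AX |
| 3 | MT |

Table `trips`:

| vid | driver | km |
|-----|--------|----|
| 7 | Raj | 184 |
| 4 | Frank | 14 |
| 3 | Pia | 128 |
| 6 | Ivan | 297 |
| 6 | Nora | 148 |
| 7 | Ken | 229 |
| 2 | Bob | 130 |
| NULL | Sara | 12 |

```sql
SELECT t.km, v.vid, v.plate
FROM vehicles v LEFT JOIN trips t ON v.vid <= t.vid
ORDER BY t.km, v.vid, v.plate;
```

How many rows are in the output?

27

LEFT JOIN keeps every row from `vehicles`; unmatched rows get NULL for `trips`'s columns.
Matching on v.vid <= t.vid. A NULL in a compared column never satisfies the condition.
- vid=3: 6 matching t row(s), so 6 row(s) emitted.
- vid=NULL: no t row matches, row kept with t columns NULL.
- vid=9: no t row matches, row kept with t columns NULL.
- vid=3: 6 matching t row(s), so 6 row(s) emitted.
- vid=2: 7 matching t row(s), so 7 row(s) emitted.
- vid=3: 6 matching t row(s), so 6 row(s) emitted.
Total: 25 matched + 2 padded = 27 rows.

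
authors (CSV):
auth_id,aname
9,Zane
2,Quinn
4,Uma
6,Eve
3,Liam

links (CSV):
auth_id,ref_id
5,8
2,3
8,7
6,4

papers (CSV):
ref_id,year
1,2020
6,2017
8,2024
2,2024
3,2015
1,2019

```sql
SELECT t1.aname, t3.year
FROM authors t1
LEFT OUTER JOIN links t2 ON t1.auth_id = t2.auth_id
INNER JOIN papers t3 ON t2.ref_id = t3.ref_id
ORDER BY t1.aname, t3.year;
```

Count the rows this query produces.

1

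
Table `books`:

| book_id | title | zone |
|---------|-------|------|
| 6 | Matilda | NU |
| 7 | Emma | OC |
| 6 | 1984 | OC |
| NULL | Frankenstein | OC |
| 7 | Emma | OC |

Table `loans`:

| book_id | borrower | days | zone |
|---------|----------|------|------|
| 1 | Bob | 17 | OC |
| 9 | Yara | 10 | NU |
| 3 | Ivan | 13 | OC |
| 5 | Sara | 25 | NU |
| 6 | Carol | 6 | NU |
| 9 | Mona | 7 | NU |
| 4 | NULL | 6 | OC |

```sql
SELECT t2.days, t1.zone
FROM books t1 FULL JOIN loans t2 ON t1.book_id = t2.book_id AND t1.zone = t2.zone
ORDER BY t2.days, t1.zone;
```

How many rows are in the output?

FULL OUTER JOIN keeps every row from both sides; unmatched rows get NULL for the other side's columns.
Matching on t1.book_id = t2.book_id AND t1.zone = t2.zone. A NULL in a compared column never satisfies the condition.
Matched pairs: 1; unmatched t1 rows kept: 4; unmatched t2 rows kept: 6.
Total: 1 matched + 10 padded = 11 rows.

11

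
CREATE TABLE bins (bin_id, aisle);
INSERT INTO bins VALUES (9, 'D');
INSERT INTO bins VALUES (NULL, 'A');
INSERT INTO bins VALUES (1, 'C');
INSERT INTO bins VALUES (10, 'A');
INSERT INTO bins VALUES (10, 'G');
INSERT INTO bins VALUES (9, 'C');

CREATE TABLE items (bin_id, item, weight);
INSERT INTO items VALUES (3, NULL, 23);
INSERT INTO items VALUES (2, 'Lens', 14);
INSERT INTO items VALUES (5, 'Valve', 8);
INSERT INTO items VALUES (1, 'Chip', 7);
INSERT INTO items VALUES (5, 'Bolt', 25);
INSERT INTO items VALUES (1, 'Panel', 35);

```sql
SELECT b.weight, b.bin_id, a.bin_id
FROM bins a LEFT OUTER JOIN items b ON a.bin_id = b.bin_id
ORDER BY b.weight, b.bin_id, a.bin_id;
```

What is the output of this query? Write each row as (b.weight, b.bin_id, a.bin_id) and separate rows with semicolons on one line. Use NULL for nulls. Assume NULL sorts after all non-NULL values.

(7, 1, 1); (35, 1, 1); (NULL, NULL, 9); (NULL, NULL, 9); (NULL, NULL, 10); (NULL, NULL, 10); (NULL, NULL, NULL)

LEFT JOIN keeps every row from `bins`; unmatched rows get NULL for `items`'s columns.
Matching on a.bin_id = b.bin_id. A NULL in a compared column never satisfies the condition.
- a (bin_id=9) has no partner → padded with NULL.
- a (bin_id=NULL) has no partner → padded with NULL.
- a (bin_id=1) pairs with 2 row(s) of b.
- a (bin_id=10) has no partner → padded with NULL.
- a (bin_id=10) has no partner → padded with NULL.
- a (bin_id=9) has no partner → padded with NULL.
After projecting and ordering:
b.weight | b.bin_id | a.bin_id
7 | 1 | 1
35 | 1 | 1
NULL | NULL | 9
NULL | NULL | 9
NULL | NULL | 10
NULL | NULL | 10
NULL | NULL | NULL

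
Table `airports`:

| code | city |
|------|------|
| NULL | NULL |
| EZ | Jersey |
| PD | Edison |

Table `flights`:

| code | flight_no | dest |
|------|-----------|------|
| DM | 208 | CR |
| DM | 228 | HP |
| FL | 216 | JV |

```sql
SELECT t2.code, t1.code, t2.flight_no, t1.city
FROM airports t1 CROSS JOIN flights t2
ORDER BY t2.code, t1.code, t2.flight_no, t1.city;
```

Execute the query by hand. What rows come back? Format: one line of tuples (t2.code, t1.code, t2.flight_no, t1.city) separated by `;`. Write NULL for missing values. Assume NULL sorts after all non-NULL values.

(DM, EZ, 208, Jersey); (DM, EZ, 228, Jersey); (DM, PD, 208, Edison); (DM, PD, 228, Edison); (DM, NULL, 208, NULL); (DM, NULL, 228, NULL); (FL, EZ, 216, Jersey); (FL, PD, 216, Edison); (FL, NULL, 216, NULL)

CROSS JOIN pairs every row of `airports` with every row of `flights`: 3 × 3 = 9 rows.
After projecting and ordering:
t2.code | t1.code | t2.flight_no | t1.city
DM | EZ | 208 | Jersey
DM | EZ | 228 | Jersey
DM | PD | 208 | Edison
DM | PD | 228 | Edison
DM | NULL | 208 | NULL
DM | NULL | 228 | NULL
FL | EZ | 216 | Jersey
FL | PD | 216 | Edison
FL | NULL | 216 | NULL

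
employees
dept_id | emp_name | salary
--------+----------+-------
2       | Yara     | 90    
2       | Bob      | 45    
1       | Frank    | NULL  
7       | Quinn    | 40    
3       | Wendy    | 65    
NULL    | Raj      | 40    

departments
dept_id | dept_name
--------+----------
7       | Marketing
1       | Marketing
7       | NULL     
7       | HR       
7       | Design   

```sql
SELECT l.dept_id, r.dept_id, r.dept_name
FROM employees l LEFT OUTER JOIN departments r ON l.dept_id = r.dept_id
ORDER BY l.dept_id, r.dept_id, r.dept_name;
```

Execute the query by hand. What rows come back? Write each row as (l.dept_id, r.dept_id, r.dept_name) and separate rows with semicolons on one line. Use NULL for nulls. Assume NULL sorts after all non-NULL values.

LEFT JOIN keeps every row from `employees`; unmatched rows get NULL for `departments`'s columns.
Matching on l.dept_id = r.dept_id. A NULL in a compared column never satisfies the condition.
Matched pairs: 5; unmatched l rows kept: 4.

(1, 1, Marketing); (2, NULL, NULL); (2, NULL, NULL); (3, NULL, NULL); (7, 7, Design); (7, 7, HR); (7, 7, Marketing); (7, 7, NULL); (NULL, NULL, NULL)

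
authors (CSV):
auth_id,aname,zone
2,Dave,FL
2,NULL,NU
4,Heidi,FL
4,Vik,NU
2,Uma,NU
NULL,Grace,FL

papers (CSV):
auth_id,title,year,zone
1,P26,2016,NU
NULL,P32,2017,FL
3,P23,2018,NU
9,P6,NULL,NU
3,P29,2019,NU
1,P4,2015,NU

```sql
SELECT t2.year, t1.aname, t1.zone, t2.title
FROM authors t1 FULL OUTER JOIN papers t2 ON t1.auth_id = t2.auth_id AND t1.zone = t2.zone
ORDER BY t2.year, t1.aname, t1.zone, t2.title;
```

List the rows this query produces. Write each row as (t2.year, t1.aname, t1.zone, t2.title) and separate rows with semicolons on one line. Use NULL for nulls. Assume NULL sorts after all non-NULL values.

FULL OUTER JOIN keeps every row from both sides; unmatched rows get NULL for the other side's columns.
Matching on t1.auth_id = t2.auth_id AND t1.zone = t2.zone. A NULL in a compared column never satisfies the condition.
- t1[0] auth_id=2, zone=FL → no match; kept with NULLs on the t2 side.
- t1[1] auth_id=2, zone=NU → no match; kept with NULLs on the t2 side.
- t1[2] auth_id=4, zone=FL → no match; kept with NULLs on the t2 side.
- t1[3] auth_id=4, zone=NU → no match; kept with NULLs on the t2 side.
- t1[4] auth_id=2, zone=NU → no match; kept with NULLs on the t2 side.
- t1[5] auth_id=NULL, zone=FL → no match; kept with NULLs on the t2 side.
- 6 t2 row(s) had no t1 match → kept, t1 columns NULL.

(2015, NULL, NULL, P4); (2016, NULL, NULL, P26); (2017, NULL, NULL, P32); (2018, NULL, NULL, P23); (2019, NULL, NULL, P29); (NULL, Dave, FL, NULL); (NULL, Grace, FL, NULL); (NULL, Heidi, FL, NULL); (NULL, Uma, NU, NULL); (NULL, Vik, NU, NULL); (NULL, NULL, NU, NULL); (NULL, NULL, NULL, P6)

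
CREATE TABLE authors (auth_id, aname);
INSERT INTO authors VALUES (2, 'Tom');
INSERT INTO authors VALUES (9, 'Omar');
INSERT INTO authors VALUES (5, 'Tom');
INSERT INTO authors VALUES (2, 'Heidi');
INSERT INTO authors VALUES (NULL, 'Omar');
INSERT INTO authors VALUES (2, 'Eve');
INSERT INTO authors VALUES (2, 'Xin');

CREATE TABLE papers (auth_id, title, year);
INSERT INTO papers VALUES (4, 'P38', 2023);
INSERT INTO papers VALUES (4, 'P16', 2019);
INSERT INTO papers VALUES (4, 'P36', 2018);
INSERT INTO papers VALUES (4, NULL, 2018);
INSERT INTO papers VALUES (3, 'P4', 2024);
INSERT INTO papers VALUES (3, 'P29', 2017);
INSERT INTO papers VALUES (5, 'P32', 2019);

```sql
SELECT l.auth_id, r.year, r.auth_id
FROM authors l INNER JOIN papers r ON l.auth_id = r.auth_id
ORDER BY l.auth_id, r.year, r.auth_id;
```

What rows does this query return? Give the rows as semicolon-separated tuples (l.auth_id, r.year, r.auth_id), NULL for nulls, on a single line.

(5, 2019, 5)

INNER JOIN keeps only pairs where the ON condition holds.
Matching on l.auth_id = r.auth_id. A NULL in a compared column never satisfies the condition.
Matched pairs: 1.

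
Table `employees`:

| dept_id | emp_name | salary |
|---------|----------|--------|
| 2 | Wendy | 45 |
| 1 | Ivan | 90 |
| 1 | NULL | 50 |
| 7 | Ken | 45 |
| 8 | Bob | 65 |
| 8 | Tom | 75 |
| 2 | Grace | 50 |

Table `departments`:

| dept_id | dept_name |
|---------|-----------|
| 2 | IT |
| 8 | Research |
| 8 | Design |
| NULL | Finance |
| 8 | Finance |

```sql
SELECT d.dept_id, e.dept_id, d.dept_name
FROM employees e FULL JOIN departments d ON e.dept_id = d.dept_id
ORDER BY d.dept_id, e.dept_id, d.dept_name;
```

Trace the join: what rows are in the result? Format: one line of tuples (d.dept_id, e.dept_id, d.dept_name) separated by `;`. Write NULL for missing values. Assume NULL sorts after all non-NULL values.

FULL OUTER JOIN keeps every row from both sides; unmatched rows get NULL for the other side's columns.
Matching on e.dept_id = d.dept_id. A NULL in a compared column never satisfies the condition.
- e (dept_id=2) pairs with 1 row(s) of d.
- e (dept_id=1) has no partner → padded with NULL.
- e (dept_id=1) has no partner → padded with NULL.
- e (dept_id=7) has no partner → padded with NULL.
- e (dept_id=8) pairs with 3 row(s) of d.
- e (dept_id=8) pairs with 3 row(s) of d.
- e (dept_id=2) pairs with 1 row(s) of d.
- 1 row(s) from d found no e partner → padded with NULL.

(2, 2, IT); (2, 2, IT); (8, 8, Design); (8, 8, Design); (8, 8, Finance); (8, 8, Finance); (8, 8, Research); (8, 8, Research); (NULL, 1, NULL); (NULL, 1, NULL); (NULL, 7, NULL); (NULL, NULL, Finance)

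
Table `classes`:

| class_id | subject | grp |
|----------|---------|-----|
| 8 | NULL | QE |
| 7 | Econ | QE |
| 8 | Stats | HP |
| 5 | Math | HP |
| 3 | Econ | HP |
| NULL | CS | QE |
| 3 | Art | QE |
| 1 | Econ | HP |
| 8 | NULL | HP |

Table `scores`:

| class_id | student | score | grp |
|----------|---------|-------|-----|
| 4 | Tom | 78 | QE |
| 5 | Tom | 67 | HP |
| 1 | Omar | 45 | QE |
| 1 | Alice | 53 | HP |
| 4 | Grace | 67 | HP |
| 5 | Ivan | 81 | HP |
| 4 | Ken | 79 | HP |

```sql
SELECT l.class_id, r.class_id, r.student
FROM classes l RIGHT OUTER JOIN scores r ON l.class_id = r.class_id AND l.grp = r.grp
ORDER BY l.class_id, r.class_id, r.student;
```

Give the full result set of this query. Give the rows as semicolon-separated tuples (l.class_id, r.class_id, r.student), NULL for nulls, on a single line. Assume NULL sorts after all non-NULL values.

(1, 1, Alice); (5, 5, Ivan); (5, 5, Tom); (NULL, 1, Omar); (NULL, 4, Grace); (NULL, 4, Ken); (NULL, 4, Tom)

RIGHT JOIN keeps every row from `scores`; unmatched rows get NULL for `classes`'s columns.
Matching on l.class_id = r.class_id AND l.grp = r.grp. A NULL in a compared column never satisfies the condition.
- class_id=8, grp=QE: no matching r row.
- class_id=7, grp=QE: no matching r row.
- class_id=8, grp=HP: no matching r row.
- class_id=5, grp=HP: 2 matching r row(s), so 2 row(s) emitted.
- class_id=3, grp=HP: no matching r row.
- class_id=NULL, grp=QE: no matching r row.
- class_id=3, grp=QE: no matching r row.
- class_id=1, grp=HP: 1 matching r row(s), so 1 row(s) emitted.
- class_id=8, grp=HP: no matching r row.
- plus 4 unmatched r row(s), each kept with NULL l columns.
After projecting and ordering:
l.class_id | r.class_id | r.student
1 | 1 | Alice
5 | 5 | Ivan
5 | 5 | Tom
NULL | 1 | Omar
NULL | 4 | Grace
NULL | 4 | Ken
NULL | 4 | Tom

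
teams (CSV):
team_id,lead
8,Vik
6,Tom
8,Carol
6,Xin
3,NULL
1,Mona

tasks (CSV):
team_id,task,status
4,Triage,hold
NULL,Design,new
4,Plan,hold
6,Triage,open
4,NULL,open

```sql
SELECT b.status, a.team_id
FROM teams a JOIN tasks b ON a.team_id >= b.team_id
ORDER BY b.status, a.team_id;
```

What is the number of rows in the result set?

INNER JOIN keeps only pairs where the ON condition holds.
Matching on a.team_id >= b.team_id. A NULL in a compared column never satisfies the condition.
- a (team_id=8) pairs with 4 row(s) of b.
- a (team_id=6) pairs with 4 row(s) of b.
- a (team_id=8) pairs with 4 row(s) of b.
- a (team_id=6) pairs with 4 row(s) of b.
- a (team_id=3) has no partner → excluded.
- a (team_id=1) has no partner → excluded.
Total: 16 rows.

16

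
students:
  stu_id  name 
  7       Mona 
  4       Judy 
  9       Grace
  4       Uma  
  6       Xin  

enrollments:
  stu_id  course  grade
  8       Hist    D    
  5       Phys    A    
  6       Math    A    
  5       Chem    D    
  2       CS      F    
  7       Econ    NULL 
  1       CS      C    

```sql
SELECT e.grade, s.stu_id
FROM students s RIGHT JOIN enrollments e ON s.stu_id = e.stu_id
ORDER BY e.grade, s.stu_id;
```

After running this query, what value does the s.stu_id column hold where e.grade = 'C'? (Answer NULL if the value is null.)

RIGHT JOIN keeps every row from `enrollments`; unmatched rows get NULL for `students`'s columns.
Matching on s.stu_id = e.stu_id.
- s row (stu_id=7): matches 1 e row(s) → 1 output row(s).
- s row (stu_id=4): no match.
- s row (stu_id=9): no match.
- s row (stu_id=4): no match.
- s row (stu_id=6): matches 1 e row(s) → 1 output row(s).
- 5 row(s) from e found no s partner → padded with NULL.

NULL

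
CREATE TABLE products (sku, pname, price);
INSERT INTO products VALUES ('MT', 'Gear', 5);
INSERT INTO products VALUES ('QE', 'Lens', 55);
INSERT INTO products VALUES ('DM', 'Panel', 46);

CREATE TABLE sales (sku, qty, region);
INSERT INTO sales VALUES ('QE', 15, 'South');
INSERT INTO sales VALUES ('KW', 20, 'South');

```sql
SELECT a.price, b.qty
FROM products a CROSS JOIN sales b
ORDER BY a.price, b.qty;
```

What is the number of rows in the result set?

6

CROSS JOIN pairs every row of `products` with every row of `sales`: 3 × 2 = 6 rows.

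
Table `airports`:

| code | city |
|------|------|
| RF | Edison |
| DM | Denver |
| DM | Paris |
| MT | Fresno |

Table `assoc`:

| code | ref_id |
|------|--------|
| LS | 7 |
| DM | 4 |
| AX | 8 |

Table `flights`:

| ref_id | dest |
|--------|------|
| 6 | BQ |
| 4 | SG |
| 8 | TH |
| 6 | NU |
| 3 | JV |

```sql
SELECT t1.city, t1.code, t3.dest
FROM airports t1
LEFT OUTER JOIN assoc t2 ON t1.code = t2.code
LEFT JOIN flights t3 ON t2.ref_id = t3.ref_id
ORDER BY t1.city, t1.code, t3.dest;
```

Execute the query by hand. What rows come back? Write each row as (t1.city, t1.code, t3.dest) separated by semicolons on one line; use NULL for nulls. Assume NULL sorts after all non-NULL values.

Step 1 — t1 LEFT JOIN t2 on code → 4 row(s).
Then LEFT JOIN `flights t3` on ref_id: each of those 4 rows is kept; rows whose t2.ref_id has no match in t3 get NULL for t3's columns.

(Denver, DM, SG); (Edison, RF, NULL); (Fresno, MT, NULL); (Paris, DM, SG)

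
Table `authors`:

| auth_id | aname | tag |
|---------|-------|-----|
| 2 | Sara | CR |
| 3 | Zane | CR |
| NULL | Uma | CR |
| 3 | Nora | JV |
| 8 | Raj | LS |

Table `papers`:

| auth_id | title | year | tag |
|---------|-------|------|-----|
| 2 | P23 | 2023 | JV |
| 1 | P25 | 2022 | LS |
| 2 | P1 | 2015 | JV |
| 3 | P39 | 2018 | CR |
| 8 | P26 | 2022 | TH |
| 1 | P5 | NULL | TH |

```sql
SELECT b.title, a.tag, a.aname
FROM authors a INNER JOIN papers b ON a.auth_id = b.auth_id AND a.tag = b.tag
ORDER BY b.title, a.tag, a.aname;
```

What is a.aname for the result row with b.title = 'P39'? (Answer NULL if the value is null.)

Zane

INNER JOIN keeps only pairs where the ON condition holds.
Matching on a.auth_id = b.auth_id AND a.tag = b.tag. A NULL in a compared column never satisfies the condition.
- a (auth_id=2, tag=CR) has no partner → excluded.
- a (auth_id=3, tag=CR) pairs with 1 row(s) of b.
- a (auth_id=NULL, tag=CR) has no partner → excluded.
- a (auth_id=3, tag=JV) has no partner → excluded.
- a (auth_id=8, tag=LS) has no partner → excluded.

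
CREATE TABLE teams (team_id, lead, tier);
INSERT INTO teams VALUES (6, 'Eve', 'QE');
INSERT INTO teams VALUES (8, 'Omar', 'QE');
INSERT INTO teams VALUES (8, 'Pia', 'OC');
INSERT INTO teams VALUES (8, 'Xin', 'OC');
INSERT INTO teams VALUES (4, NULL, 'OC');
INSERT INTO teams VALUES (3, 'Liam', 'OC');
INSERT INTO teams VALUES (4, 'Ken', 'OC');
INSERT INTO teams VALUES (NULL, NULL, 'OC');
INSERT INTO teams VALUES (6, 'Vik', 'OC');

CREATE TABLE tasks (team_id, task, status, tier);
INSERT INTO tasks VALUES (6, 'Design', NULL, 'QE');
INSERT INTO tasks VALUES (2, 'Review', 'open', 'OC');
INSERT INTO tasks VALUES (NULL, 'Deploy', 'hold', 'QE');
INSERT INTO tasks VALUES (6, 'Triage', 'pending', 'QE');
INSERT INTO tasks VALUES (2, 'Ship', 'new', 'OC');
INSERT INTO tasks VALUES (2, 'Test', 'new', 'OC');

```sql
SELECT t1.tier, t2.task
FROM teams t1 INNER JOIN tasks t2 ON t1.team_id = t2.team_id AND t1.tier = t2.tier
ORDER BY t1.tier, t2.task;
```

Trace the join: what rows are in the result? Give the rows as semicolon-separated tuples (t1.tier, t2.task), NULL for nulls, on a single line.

INNER JOIN keeps only pairs where the ON condition holds.
Matching on t1.team_id = t2.team_id AND t1.tier = t2.tier. A NULL in a compared column never satisfies the condition.
- t1 (team_id=6, tier=QE) pairs with 2 row(s) of t2.
- t1 (team_id=8, tier=QE) has no partner → excluded.
- t1 (team_id=8, tier=OC) has no partner → excluded.
- t1 (team_id=8, tier=OC) has no partner → excluded.
- t1 (team_id=4, tier=OC) has no partner → excluded.
- t1 (team_id=3, tier=OC) has no partner → excluded.
- t1 (team_id=4, tier=OC) has no partner → excluded.
- t1 (team_id=NULL, tier=OC) has no partner → excluded.
- t1 (team_id=6, tier=OC) has no partner → excluded.
After projecting and ordering:
t1.tier | t2.task
QE | Design
QE | Triage

(QE, Design); (QE, Triage)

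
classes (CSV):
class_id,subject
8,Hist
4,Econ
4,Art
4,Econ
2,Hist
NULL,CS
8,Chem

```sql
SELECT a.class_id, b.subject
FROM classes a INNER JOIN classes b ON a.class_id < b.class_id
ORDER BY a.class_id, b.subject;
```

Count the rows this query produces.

11

INNER JOIN keeps only pairs where the ON condition holds.
Matching on a.class_id < b.class_id. A NULL in a compared column never satisfies the condition.
Matched pairs: 11.
Total: 11 rows.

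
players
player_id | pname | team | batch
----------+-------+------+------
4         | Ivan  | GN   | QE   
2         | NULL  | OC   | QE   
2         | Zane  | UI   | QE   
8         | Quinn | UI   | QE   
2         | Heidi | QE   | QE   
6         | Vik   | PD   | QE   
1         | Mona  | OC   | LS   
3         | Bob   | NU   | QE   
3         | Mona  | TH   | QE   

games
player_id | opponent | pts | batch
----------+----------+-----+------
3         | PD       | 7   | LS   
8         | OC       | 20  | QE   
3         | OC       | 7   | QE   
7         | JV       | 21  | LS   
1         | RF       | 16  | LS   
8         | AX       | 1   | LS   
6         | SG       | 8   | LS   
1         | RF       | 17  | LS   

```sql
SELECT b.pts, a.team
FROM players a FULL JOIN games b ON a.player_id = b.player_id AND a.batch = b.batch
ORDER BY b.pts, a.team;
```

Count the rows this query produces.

14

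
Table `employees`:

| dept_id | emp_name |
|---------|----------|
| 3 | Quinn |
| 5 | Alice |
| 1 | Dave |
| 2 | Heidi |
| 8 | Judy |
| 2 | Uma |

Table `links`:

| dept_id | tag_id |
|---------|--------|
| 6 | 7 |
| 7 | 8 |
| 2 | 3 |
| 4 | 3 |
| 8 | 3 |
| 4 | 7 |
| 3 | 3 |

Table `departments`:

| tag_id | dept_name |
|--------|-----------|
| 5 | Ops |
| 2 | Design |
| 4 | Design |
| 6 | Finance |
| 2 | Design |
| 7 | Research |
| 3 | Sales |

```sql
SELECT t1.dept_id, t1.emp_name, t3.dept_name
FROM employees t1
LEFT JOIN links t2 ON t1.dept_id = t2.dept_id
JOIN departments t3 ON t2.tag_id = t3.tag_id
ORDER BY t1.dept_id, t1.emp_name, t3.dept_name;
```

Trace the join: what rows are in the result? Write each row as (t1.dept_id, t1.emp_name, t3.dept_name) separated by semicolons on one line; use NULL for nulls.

Joins associate left-to-right: employees LEFT JOIN links on dept_id gives 6 intermediate row(s).
Then INNER JOIN `departments t3` on tag_id: keep only rows whose t2.tag_id appears in t3.

(2, Heidi, Sales); (2, Uma, Sales); (3, Quinn, Sales); (8, Judy, Sales)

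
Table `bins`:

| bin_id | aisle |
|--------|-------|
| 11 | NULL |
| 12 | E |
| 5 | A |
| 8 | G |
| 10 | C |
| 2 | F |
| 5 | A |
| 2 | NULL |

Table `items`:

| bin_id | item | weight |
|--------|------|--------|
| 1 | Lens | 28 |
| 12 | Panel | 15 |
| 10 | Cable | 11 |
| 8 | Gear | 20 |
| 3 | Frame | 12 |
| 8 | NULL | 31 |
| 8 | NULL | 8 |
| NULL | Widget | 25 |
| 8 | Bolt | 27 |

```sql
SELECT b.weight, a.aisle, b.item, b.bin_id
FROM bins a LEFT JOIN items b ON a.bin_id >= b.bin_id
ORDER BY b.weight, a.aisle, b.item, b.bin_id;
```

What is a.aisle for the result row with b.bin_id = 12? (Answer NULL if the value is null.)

E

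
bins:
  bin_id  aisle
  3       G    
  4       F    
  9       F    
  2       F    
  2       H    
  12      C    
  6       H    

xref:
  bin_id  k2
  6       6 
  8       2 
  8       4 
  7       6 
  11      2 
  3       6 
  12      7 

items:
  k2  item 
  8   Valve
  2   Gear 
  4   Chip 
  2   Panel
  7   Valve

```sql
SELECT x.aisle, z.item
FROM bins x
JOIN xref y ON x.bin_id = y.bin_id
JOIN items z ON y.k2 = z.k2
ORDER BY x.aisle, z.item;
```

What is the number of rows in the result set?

Step 1 — x INNER JOIN y on bin_id → 3 row(s).
Then INNER JOIN `items z` on k2: keep only rows whose y.k2 appears in z.
Result: 1 row(s).

1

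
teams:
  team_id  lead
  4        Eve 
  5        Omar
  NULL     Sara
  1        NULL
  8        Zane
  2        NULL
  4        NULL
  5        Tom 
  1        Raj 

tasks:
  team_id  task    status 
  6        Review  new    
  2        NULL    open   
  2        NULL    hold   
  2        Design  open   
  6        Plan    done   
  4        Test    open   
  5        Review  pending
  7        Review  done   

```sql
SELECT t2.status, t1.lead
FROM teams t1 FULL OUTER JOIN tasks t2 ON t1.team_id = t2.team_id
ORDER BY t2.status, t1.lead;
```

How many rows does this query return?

14

FULL OUTER JOIN keeps every row from both sides; unmatched rows get NULL for the other side's columns.
Matching on t1.team_id = t2.team_id. A NULL in a compared column never satisfies the condition.
Matched pairs: 7; unmatched t1 rows kept: 4; unmatched t2 rows kept: 3.
Total: 7 matched + 7 padded = 14 rows.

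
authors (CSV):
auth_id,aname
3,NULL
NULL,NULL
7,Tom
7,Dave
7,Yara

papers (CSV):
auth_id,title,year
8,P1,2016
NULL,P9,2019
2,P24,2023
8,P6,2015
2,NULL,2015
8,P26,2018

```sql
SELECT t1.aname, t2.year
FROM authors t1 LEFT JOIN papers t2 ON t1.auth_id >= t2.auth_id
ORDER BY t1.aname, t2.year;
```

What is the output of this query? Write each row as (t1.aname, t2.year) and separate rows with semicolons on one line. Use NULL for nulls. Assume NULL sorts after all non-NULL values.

(Dave, 2015); (Dave, 2023); (Tom, 2015); (Tom, 2023); (Yara, 2015); (Yara, 2023); (NULL, 2015); (NULL, 2023); (NULL, NULL)

LEFT JOIN keeps every row from `authors`; unmatched rows get NULL for `papers`'s columns.
Matching on t1.auth_id >= t2.auth_id. A NULL in a compared column never satisfies the condition.
- t1 row (auth_id=3): matches 2 t2 row(s) → 2 output row(s).
- t1 row (auth_id=NULL): no match → kept, t2 columns NULL.
- t1 row (auth_id=7): matches 2 t2 row(s) → 2 output row(s).
- t1 row (auth_id=7): matches 2 t2 row(s) → 2 output row(s).
- t1 row (auth_id=7): matches 2 t2 row(s) → 2 output row(s).
After projecting and ordering:
t1.aname | t2.year
Dave | 2015
Dave | 2023
Tom | 2015
Tom | 2023
Yara | 2015
Yara | 2023
NULL | 2015
NULL | 2023
NULL | NULL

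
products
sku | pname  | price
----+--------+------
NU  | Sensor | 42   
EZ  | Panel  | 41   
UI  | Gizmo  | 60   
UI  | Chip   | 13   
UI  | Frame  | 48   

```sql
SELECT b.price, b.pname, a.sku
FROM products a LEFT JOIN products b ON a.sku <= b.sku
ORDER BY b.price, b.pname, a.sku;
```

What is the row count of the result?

LEFT JOIN keeps every row from `products a`; unmatched rows get NULL for `products b`'s columns.
Matching on a.sku <= b.sku.
- sku=NU: 4 matching b row(s), so 4 row(s) emitted.
- sku=EZ: 5 matching b row(s), so 5 row(s) emitted.
- sku=UI: 3 matching b row(s), so 3 row(s) emitted.
- sku=UI: 3 matching b row(s), so 3 row(s) emitted.
- sku=UI: 3 matching b row(s), so 3 row(s) emitted.
Total: 18 rows.

18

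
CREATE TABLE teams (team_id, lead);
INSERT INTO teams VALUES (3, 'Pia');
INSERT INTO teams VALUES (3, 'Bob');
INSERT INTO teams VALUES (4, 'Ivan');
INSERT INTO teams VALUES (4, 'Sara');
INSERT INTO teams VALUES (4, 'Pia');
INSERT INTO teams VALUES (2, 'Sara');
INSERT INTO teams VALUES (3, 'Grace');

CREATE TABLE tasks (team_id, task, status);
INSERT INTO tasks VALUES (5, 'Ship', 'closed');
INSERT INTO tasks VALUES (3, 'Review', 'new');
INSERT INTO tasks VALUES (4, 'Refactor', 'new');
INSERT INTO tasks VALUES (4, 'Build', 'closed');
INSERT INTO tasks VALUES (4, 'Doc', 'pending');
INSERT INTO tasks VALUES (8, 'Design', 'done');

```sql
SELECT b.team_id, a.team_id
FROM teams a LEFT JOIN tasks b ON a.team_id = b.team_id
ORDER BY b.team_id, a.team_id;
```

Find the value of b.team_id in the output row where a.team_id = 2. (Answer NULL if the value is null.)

LEFT JOIN keeps every row from `teams`; unmatched rows get NULL for `tasks`'s columns.
Matching on a.team_id = b.team_id.
- team_id=3: 1 matching b row(s), so 1 row(s) emitted.
- team_id=3: 1 matching b row(s), so 1 row(s) emitted.
- team_id=4: 3 matching b row(s), so 3 row(s) emitted.
- team_id=4: 3 matching b row(s), so 3 row(s) emitted.
- team_id=4: 3 matching b row(s), so 3 row(s) emitted.
- team_id=2: no b row matches, row kept with b columns NULL.
- team_id=3: 1 matching b row(s), so 1 row(s) emitted.

NULL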